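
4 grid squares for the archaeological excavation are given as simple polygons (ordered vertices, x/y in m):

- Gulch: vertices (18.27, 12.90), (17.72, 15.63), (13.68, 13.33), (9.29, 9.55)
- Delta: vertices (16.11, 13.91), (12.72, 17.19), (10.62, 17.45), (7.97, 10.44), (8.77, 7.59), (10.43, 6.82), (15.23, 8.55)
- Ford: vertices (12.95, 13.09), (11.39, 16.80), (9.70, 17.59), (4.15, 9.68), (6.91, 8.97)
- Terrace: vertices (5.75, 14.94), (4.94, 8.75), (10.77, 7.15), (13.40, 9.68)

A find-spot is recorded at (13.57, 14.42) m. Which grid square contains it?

Cast a ray rightward from (13.57, 14.42). For each polygon, the edges (by vertex number in listed order) whose endpoints lie on opposite sides of y = 14.42, where each meets that height, and whether that is right or left of the point:
Gulch: 1–2 at x≈17.964 (right), 2–3 at x≈15.595 (right) → 2 crossings.
Delta: 1–2 at x≈15.583 (right), 3–4 at x≈9.475 (left) → 1 crossing.
Ford: 1–2 at x≈12.391 (left), 3–4 at x≈7.476 (left) → 0 crossings.
Terrace: 1–2 at x≈5.682 (left), 4–1 at x≈6.506 (left) → 0 crossings.
Only Delta has an odd count, so the point is inside Delta.

Delta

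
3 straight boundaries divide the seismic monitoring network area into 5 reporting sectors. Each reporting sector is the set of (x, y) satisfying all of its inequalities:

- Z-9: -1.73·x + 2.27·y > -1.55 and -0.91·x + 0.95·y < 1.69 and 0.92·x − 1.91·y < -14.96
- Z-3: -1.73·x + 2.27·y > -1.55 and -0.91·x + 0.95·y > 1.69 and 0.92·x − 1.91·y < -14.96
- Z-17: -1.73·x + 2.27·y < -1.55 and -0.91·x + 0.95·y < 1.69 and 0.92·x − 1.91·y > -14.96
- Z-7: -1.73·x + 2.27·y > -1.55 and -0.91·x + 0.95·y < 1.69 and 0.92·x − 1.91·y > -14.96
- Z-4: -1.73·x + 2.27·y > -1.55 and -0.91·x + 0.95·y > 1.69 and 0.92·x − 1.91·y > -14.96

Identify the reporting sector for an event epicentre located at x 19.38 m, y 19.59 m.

Z-9

-1.73·19.38 + 2.27·19.59 = 10.942, which is > -1.55
-0.91·19.38 + 0.95·19.59 = 0.975, which is < 1.69
0.92·19.38 − 1.91·19.59 = -19.587, which is < -14.96
This sign pattern matches Z-9.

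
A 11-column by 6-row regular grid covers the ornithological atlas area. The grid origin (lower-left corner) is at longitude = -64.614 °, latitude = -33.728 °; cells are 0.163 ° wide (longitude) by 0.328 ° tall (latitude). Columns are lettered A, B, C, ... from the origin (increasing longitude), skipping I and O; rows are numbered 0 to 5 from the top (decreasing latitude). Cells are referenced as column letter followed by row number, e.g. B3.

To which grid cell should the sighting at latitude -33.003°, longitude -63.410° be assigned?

Column index: ⌊(-63.410 − -64.614) / 0.163⌋ = ⌊7.387⌋ = 7 → column H
Row offset from origin: ⌊(-33.003 − -33.728) / 0.328⌋ = ⌊2.210⌋ = 2 → row 3 (counted from top)

H3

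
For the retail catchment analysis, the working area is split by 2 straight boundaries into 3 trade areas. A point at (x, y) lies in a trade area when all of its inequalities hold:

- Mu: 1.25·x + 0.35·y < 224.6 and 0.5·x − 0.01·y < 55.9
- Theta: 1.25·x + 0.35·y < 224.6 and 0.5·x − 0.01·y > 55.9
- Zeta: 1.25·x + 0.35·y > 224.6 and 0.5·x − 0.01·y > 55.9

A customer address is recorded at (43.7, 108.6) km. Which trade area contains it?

Mu

1.25·43.7 + 0.35·108.6 = 92.635, which is < 224.6
0.5·43.7 − 0.01·108.6 = 20.764, which is < 55.9
This sign pattern matches Mu.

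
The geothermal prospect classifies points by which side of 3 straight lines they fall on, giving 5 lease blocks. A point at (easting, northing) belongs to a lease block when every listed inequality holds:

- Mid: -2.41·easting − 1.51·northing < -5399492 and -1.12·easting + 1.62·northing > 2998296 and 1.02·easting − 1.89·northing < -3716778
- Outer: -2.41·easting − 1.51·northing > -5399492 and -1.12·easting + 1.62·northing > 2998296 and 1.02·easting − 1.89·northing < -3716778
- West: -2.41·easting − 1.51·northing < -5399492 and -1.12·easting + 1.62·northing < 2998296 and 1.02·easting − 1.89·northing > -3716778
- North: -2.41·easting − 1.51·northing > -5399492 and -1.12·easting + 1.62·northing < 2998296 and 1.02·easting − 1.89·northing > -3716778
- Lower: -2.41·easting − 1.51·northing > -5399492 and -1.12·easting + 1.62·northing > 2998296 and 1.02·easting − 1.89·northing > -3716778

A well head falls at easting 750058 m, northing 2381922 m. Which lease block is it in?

Mid

-2.41·750058 − 1.51·2381922 = -5404342.000, which is < -5399492
-1.12·750058 + 1.62·2381922 = 3018648.680, which is > 2998296
1.02·750058 − 1.89·2381922 = -3736773.420, which is < -3716778
This sign pattern matches Mid.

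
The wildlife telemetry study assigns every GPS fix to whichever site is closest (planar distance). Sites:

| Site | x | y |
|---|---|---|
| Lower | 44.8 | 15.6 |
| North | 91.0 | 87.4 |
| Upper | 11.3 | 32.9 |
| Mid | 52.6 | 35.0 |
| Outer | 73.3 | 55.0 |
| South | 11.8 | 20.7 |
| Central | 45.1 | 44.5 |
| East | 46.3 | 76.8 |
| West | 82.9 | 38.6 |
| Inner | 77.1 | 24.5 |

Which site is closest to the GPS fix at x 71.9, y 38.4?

Squared distances to each site:
Lower: 1254.250; North: 2765.810; Upper: 3702.610; Mid: 384.050; Outer: 277.520; South: 3925.300; Central: 755.450; East: 2129.920; West: 121.040; Inner: 220.250.
Minimum at West.

West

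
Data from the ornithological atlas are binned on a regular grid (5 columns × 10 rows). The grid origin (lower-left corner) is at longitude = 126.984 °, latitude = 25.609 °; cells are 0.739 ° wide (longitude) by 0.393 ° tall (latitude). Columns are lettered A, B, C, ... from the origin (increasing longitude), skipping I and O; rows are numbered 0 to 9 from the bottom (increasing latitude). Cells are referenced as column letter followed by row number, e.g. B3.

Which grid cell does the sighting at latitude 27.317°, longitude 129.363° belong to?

D4

Column index: ⌊(129.363 − 126.984) / 0.739⌋ = ⌊3.219⌋ = 3 → column D
Row offset from origin: ⌊(27.317 − 25.609) / 0.393⌋ = ⌊4.346⌋ = 4 → row 4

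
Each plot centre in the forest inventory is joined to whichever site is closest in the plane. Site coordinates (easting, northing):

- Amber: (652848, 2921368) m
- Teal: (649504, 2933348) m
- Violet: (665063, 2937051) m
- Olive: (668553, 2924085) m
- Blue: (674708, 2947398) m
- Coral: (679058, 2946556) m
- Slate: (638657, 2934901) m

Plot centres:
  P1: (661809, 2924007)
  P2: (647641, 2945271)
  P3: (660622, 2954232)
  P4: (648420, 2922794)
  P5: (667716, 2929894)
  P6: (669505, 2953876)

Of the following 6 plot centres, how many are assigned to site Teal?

P1 → Olive
P2 → Teal
P3 → Blue
P4 → Amber
P5 → Olive
P6 → Blue
1 of the 6 goes to Teal.

1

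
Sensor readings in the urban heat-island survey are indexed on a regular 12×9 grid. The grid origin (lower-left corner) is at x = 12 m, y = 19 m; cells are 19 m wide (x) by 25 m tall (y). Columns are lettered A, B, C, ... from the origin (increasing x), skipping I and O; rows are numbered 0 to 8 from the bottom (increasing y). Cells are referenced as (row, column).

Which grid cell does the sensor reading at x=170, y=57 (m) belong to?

(1, J)

Column index: ⌊(170 − 12) / 19⌋ = ⌊8.316⌋ = 8 → column J
Row offset from origin: ⌊(57 − 19) / 25⌋ = ⌊1.520⌋ = 1 → row 1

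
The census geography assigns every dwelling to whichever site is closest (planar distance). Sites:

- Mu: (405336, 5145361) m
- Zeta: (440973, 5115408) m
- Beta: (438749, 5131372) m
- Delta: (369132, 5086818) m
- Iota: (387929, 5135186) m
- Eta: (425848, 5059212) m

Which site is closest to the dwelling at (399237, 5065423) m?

Squared distances to each site:
Mu: 6427281645.000; Zeta: 4240393921.000; Beta: 5910468745.000; Delta: 1364057050.000; Iota: 4994747033.000; Eta: 746721842.000.
Minimum at Eta.

Eta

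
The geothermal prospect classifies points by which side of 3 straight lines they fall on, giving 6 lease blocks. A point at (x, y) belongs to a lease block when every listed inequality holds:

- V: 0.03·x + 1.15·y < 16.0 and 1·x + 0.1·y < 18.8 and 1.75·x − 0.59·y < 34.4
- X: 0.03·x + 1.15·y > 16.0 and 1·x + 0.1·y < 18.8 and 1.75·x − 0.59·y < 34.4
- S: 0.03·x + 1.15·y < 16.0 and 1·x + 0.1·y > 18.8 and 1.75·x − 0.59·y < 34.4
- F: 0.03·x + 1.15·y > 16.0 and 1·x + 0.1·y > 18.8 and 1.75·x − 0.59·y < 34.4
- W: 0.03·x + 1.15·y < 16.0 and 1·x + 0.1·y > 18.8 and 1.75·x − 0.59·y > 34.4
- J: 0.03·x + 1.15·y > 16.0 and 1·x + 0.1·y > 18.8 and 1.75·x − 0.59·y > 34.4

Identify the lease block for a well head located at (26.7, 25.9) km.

F

0.03·26.7 + 1.15·25.9 = 30.586, which is > 16.0
1·26.7 + 0.1·25.9 = 29.290, which is > 18.8
1.75·26.7 − 0.59·25.9 = 31.444, which is < 34.4
This sign pattern matches F.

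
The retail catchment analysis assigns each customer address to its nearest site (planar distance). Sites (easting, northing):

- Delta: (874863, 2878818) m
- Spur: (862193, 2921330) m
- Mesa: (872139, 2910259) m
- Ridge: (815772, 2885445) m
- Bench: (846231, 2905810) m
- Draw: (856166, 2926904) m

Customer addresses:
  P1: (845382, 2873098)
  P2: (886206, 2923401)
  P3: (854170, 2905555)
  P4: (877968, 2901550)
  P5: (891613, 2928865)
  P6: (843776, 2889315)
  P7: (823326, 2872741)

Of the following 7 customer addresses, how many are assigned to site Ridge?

1

P1 → Delta
P2 → Mesa
P3 → Bench
P4 → Mesa
P5 → Mesa
P6 → Bench
P7 → Ridge
1 of the 7 goes to Ridge.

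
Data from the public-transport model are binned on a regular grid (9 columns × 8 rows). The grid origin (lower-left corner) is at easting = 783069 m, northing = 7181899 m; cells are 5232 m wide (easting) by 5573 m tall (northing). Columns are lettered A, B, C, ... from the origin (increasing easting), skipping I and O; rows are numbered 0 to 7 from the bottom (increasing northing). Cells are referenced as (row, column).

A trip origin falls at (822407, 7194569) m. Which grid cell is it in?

Column index: ⌊(822407 − 783069) / 5232⌋ = ⌊7.519⌋ = 7 → column H
Row offset from origin: ⌊(7194569 − 7181899) / 5573⌋ = ⌊2.273⌋ = 2 → row 2

(2, H)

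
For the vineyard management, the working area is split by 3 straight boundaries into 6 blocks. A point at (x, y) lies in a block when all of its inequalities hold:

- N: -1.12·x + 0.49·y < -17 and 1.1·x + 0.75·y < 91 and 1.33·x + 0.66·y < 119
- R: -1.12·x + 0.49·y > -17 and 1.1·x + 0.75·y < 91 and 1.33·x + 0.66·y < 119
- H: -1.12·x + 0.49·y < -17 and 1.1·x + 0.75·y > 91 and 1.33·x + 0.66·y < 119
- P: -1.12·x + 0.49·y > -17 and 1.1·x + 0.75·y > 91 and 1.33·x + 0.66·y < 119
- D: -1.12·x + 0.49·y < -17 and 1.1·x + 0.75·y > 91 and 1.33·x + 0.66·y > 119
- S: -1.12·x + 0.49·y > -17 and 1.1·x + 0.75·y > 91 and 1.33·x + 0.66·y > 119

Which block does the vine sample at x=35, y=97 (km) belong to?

-1.12·35 + 0.49·97 = 8.330, which is > -17
1.1·35 + 0.75·97 = 111.250, which is > 91
1.33·35 + 0.66·97 = 110.570, which is < 119
This sign pattern matches P.

P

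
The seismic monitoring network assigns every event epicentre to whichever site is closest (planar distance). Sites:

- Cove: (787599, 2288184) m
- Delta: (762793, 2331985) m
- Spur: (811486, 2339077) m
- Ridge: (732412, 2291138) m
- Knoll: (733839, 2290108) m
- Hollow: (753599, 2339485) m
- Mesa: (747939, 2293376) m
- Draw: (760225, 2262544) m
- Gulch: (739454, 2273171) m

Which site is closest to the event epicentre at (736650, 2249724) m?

Gulch

Squared distances to each site:
Cove: 4074972201.000; Delta: 7450328570.000; Spur: 13584385505.000; Ridge: 1733080040.000; Knoll: 1638769177.000; Hollow: 8344305722.000; Mesa: 2032938625.000; Draw: 720133025.000; Gulch: 557624225.000.
Minimum at Gulch.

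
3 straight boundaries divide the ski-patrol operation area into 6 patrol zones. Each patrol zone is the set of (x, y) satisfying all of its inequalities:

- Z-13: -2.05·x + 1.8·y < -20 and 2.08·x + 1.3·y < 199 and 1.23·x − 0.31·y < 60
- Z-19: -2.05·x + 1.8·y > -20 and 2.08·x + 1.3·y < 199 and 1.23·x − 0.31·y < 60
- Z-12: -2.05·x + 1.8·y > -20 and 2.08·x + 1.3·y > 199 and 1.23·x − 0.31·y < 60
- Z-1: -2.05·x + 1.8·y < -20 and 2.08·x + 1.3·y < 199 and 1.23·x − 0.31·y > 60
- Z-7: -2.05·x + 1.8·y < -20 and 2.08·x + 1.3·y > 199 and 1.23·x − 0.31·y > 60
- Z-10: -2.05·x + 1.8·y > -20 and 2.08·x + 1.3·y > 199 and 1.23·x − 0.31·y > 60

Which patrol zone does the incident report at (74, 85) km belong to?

-2.05·74 + 1.8·85 = 1.300, which is > -20
2.08·74 + 1.3·85 = 264.420, which is > 199
1.23·74 − 0.31·85 = 64.670, which is > 60
This sign pattern matches Z-10.

Z-10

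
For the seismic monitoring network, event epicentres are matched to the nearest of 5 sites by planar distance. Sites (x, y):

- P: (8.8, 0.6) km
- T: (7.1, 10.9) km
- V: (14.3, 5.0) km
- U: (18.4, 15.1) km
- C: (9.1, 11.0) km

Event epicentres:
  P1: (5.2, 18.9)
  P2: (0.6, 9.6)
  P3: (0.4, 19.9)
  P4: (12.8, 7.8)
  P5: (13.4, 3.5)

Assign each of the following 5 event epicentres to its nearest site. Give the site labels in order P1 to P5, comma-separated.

P1 → T (d²=67.61)
P2 → T (d²=43.94)
P3 → T (d²=125.89)
P4 → V (d²=10.09)
P5 → V (d²=3.06)

T, T, T, V, V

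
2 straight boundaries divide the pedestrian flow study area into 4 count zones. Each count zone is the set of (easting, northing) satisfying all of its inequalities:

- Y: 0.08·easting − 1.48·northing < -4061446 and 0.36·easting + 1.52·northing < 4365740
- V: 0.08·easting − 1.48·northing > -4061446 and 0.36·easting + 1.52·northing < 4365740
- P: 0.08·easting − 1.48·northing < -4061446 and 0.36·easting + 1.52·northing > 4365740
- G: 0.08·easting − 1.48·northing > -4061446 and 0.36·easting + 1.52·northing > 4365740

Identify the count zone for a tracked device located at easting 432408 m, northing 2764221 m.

V

0.08·432408 − 1.48·2764221 = -4056454.440, which is > -4061446
0.36·432408 + 1.52·2764221 = 4357282.800, which is < 4365740
This sign pattern matches V.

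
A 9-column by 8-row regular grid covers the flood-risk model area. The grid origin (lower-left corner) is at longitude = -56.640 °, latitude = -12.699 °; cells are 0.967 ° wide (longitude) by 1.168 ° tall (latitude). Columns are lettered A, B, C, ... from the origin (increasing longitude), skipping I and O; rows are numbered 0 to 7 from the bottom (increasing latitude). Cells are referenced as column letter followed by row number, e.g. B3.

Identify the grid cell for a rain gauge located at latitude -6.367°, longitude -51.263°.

Column index: ⌊(-51.263 − -56.640) / 0.967⌋ = ⌊5.560⌋ = 5 → column F
Row offset from origin: ⌊(-6.367 − -12.699) / 1.168⌋ = ⌊5.421⌋ = 5 → row 5

F5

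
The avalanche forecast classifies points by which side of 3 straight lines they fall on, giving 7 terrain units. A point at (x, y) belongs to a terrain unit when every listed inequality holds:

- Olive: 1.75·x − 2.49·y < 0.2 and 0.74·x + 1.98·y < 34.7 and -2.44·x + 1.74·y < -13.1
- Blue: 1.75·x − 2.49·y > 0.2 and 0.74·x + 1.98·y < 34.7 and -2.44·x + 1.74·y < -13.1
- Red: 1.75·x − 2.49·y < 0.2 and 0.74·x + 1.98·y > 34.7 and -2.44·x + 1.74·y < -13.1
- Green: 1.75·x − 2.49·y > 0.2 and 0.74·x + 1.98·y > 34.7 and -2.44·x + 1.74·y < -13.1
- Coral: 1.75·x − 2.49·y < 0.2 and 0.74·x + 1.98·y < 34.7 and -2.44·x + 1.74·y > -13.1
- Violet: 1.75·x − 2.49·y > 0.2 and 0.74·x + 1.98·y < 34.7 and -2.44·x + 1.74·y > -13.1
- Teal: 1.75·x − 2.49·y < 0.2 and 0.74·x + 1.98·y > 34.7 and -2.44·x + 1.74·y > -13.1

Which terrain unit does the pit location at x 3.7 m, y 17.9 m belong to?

1.75·3.7 − 2.49·17.9 = -38.096, which is < 0.2
0.74·3.7 + 1.98·17.9 = 38.180, which is > 34.7
-2.44·3.7 + 1.74·17.9 = 22.118, which is > -13.1
This sign pattern matches Teal.

Teal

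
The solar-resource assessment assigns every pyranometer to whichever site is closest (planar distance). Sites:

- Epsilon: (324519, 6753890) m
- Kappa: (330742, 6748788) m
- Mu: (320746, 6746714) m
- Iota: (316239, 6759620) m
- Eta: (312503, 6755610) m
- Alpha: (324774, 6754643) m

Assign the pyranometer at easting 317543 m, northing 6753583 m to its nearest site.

Squared distances to each site:
Epsilon: 48758825.000; Kappa: 197205626.000; Mu: 57442370.000; Iota: 38145785.000; Eta: 29510329.000; Alpha: 53410961.000.
Minimum at Eta.

Eta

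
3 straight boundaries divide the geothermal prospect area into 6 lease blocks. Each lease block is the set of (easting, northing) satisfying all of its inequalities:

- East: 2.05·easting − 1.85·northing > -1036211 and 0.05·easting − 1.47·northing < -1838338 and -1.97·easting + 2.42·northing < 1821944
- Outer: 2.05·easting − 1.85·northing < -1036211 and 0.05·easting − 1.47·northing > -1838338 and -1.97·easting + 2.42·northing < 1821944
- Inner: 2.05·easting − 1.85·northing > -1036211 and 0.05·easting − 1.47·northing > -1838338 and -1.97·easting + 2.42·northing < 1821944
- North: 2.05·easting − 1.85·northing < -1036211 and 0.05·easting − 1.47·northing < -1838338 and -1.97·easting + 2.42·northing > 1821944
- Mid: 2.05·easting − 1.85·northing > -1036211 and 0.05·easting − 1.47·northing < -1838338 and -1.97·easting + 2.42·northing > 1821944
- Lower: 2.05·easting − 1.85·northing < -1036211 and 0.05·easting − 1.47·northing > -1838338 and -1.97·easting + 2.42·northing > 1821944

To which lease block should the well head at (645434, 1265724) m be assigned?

2.05·645434 − 1.85·1265724 = -1018449.700, which is > -1036211
0.05·645434 − 1.47·1265724 = -1828342.580, which is > -1838338
-1.97·645434 + 2.42·1265724 = 1791547.100, which is < 1821944
This sign pattern matches Inner.

Inner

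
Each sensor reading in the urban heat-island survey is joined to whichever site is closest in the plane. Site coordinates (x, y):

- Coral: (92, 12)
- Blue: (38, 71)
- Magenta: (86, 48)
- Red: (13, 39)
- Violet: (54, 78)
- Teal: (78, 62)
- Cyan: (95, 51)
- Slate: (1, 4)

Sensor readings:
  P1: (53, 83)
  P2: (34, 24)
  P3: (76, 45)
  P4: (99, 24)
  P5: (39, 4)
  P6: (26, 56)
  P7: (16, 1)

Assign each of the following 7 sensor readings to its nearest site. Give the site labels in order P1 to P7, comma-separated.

Violet, Red, Magenta, Coral, Slate, Blue, Slate

P1 → Violet (d²=26.00)
P2 → Red (d²=666.00)
P3 → Magenta (d²=109.00)
P4 → Coral (d²=193.00)
P5 → Slate (d²=1444.00)
P6 → Blue (d²=369.00)
P7 → Slate (d²=234.00)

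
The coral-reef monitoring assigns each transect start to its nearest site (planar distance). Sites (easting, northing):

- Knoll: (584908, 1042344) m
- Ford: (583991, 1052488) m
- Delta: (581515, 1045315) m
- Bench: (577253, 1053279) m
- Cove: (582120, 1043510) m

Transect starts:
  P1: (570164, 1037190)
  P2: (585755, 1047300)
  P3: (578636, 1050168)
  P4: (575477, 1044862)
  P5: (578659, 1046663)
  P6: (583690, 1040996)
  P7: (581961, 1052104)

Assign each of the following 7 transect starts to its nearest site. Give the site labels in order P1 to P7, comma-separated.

P1 → Cove (d²=182888336.00)
P2 → Delta (d²=21917825.00)
P3 → Bench (d²=11591010.00)
P4 → Delta (d²=36662653.00)
P5 → Delta (d²=9973840.00)
P6 → Knoll (d²=3300628.00)
P7 → Ford (d²=4268356.00)

Cove, Delta, Bench, Delta, Delta, Knoll, Ford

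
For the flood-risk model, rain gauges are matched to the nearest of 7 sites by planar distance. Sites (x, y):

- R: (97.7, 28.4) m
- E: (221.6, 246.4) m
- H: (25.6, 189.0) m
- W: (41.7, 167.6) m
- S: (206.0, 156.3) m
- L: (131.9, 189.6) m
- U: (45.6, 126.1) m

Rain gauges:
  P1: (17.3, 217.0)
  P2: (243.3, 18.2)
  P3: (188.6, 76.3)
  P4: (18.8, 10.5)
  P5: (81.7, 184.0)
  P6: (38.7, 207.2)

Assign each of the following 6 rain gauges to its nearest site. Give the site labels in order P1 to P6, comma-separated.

P1 → H (d²=852.89)
P2 → S (d²=20462.90)
P3 → S (d²=6702.76)
P4 → R (d²=6545.62)
P5 → W (d²=1868.96)
P6 → H (d²=502.85)

H, S, S, R, W, H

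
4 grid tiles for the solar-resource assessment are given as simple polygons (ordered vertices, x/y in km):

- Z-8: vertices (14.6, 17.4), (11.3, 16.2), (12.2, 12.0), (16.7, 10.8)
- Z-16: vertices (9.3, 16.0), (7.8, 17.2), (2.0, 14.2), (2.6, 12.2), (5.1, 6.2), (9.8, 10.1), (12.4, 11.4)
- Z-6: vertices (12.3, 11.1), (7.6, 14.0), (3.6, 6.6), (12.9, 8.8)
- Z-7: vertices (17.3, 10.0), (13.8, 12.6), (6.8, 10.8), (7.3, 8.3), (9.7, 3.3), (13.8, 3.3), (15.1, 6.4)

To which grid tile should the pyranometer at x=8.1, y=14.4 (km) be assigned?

Cast a ray rightward from (8.1, 14.4). For each polygon, the edges (by vertex number in listed order) whose endpoints lie on opposite sides of y = 14.4, where each meets that height, and whether that is right or left of the point:
Z-8: 2–3 at x≈11.69 (right), 4–1 at x≈15.55 (right) → 2 crossings.
Z-16: 2–3 at x≈2.39 (left), 7–1 at x≈10.38 (right) → 1 crossing.
Z-6: no edge straddles that height → 0 crossings.
Z-7: no edge straddles that height → 0 crossings.
Only Z-16 has an odd count, so the point is inside Z-16.

Z-16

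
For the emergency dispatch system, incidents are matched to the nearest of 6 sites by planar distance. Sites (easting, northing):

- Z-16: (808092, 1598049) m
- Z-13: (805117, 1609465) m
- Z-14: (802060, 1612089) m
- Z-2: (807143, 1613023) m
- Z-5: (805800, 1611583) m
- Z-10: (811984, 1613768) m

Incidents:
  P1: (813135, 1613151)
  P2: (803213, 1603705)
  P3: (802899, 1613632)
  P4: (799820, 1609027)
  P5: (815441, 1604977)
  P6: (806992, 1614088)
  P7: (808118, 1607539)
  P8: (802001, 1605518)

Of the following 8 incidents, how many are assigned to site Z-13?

3

P1 → Z-10
P2 → Z-13
P3 → Z-14
P4 → Z-14
P5 → Z-10
P6 → Z-2
P7 → Z-13
P8 → Z-13
3 of the 8 go to Z-13.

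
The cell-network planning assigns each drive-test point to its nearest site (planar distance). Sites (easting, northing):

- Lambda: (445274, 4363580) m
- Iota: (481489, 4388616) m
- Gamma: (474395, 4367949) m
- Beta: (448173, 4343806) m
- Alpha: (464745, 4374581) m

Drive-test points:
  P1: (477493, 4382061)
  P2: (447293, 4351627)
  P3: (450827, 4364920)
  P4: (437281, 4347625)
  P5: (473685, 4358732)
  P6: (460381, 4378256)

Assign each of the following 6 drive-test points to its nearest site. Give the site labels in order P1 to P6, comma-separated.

Iota, Beta, Lambda, Beta, Gamma, Alpha

P1 → Iota (d²=58936041.00)
P2 → Beta (d²=61942441.00)
P3 → Lambda (d²=32631409.00)
P4 → Beta (d²=133220425.00)
P5 → Gamma (d²=85457189.00)
P6 → Alpha (d²=32550121.00)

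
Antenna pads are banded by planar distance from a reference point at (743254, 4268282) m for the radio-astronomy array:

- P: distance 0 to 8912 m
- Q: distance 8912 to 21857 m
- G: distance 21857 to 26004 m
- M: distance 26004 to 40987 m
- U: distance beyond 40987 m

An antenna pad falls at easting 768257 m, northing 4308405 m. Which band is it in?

U

Distance = √((768257−743254)² + (4308405−4268282)²) = √(625150009.000 + 1609855129.000) = 47275.841 m.
40987 ≤ 47275.841 < ∞ → U.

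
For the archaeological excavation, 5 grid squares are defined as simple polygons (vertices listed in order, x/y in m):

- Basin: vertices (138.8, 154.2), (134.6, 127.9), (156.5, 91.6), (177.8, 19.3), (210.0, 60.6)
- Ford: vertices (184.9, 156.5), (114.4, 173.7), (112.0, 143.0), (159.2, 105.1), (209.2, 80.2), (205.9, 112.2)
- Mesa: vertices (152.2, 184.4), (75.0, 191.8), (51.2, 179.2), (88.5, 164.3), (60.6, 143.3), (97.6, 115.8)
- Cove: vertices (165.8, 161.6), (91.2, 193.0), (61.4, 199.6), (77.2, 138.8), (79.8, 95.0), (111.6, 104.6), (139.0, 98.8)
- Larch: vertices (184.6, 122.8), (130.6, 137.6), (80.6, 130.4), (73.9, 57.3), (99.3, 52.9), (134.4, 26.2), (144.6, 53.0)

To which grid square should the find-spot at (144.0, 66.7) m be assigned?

Cast a ray rightward from (144.0, 66.7). For each polygon, the edges (by vertex number in listed order) whose endpoints lie on opposite sides of y = 66.7, where each meets that height, and whether that is right or left of the point:
Basin: 3–4 at x≈163.84 (right), 5–1 at x≈205.36 (right) → 2 crossings.
Ford: no edge straddles that height → 0 crossings.
Mesa: no edge straddles that height → 0 crossings.
Cove: no edge straddles that height → 0 crossings.
Larch: 3–4 at x≈74.76 (left), 7–1 at x≈152.45 (right) → 1 crossing.
Only Larch has an odd count, so the point is inside Larch.

Larch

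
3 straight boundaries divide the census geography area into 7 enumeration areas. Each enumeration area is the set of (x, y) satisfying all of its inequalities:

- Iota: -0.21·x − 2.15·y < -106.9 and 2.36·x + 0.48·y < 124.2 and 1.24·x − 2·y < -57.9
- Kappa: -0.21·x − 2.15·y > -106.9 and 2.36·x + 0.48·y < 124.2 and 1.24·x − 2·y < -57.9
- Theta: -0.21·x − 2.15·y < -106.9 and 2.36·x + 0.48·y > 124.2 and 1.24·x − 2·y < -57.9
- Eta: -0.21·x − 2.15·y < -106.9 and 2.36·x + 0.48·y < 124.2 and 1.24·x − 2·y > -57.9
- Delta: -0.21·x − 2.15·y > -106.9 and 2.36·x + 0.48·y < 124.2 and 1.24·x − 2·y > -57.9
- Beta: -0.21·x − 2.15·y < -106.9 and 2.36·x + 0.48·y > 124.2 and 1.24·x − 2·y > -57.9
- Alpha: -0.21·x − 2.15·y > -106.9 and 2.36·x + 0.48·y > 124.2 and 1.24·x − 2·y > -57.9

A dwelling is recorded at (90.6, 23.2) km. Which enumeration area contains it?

Alpha

-0.21·90.6 − 2.15·23.2 = -68.906, which is > -106.9
2.36·90.6 + 0.48·23.2 = 224.952, which is > 124.2
1.24·90.6 − 2·23.2 = 65.944, which is > -57.9
This sign pattern matches Alpha.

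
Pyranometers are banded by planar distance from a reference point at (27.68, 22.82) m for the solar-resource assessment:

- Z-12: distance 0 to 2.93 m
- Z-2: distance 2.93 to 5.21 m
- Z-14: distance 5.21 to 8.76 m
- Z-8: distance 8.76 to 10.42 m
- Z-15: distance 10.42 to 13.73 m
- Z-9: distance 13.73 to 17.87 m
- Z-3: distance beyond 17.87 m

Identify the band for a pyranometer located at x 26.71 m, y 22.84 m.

Z-12

Distance = √((26.71−27.68)² + (22.84−22.82)²) = √(0.941 + 0.000) = 0.970 m.
0 ≤ 0.970 < 2.93 → Z-12.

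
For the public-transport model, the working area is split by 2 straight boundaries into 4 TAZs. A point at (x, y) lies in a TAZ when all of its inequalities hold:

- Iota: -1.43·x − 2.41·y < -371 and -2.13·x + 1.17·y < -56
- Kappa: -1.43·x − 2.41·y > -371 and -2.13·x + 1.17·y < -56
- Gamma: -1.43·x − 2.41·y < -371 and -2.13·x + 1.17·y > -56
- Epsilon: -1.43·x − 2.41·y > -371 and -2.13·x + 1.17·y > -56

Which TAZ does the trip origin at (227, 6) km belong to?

-1.43·227 − 2.41·6 = -339.070, which is > -371
-2.13·227 + 1.17·6 = -476.490, which is < -56
This sign pattern matches Kappa.

Kappa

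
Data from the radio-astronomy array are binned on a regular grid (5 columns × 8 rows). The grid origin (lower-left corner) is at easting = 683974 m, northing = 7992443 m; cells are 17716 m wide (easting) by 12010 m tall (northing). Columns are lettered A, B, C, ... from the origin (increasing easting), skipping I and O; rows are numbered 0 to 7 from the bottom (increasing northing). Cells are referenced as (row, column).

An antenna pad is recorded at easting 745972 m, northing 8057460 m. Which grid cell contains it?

(5, D)

Column index: ⌊(745972 − 683974) / 17716⌋ = ⌊3.500⌋ = 3 → column D
Row offset from origin: ⌊(8057460 − 7992443) / 12010⌋ = ⌊5.414⌋ = 5 → row 5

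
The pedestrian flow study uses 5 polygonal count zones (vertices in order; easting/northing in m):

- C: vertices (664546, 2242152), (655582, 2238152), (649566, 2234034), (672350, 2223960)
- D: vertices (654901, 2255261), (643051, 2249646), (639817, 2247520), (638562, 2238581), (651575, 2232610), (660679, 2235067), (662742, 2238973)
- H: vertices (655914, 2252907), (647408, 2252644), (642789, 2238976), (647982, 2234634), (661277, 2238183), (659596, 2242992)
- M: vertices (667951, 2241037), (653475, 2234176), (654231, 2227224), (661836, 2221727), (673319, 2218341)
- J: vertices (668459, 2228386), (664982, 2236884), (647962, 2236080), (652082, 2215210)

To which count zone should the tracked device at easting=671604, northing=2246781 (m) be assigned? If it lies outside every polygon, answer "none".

none

Cast a ray rightward from (671604, 2246781). For each polygon, the edges (by vertex number in listed order) whose endpoints lie on opposite sides of northing = 2246781, where each meets that height, and whether that is right or left of the point:
C: no edge straddles that height → 0 crossings.
D: 3–4 at easting≈639713.2 (left), 7–1 at easting≈658983.2 (left) → 0 crossings.
H: 2–3 at easting≈645426.6 (left), 6–1 at easting≈658188.9 (left) → 0 crossings.
M: no edge straddles that height → 0 crossings.
J: no edge straddles that height → 0 crossings.
All counts are even, so the point lies outside every listed polygon.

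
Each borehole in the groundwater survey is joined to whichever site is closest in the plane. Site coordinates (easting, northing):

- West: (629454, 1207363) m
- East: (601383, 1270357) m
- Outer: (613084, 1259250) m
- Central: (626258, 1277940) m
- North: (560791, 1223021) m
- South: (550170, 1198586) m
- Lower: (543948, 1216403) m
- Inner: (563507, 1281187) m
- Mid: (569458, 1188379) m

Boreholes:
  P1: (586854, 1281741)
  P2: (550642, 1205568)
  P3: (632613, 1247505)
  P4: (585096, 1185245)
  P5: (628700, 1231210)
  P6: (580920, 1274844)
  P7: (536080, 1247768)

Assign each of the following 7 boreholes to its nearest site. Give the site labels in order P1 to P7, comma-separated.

P1 → East (d²=340687297.00)
P2 → South (d²=48971108.00)
P3 → Outer (d²=519326866.00)
P4 → Mid (d²=254369000.00)
P5 → West (d²=569247925.00)
P6 → Inner (d²=343446218.00)
P7 → Lower (d²=1045668649.00)

East, South, Outer, Mid, West, Inner, Lower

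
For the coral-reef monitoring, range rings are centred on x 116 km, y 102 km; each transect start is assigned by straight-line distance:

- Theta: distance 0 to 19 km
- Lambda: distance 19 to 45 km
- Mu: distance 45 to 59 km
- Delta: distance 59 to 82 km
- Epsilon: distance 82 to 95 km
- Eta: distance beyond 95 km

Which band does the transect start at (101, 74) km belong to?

Distance = √((101−116)² + (74−102)²) = √(225.000 + 784.000) = 31.765 km.
19 ≤ 31.765 < 45 → Lambda.

Lambda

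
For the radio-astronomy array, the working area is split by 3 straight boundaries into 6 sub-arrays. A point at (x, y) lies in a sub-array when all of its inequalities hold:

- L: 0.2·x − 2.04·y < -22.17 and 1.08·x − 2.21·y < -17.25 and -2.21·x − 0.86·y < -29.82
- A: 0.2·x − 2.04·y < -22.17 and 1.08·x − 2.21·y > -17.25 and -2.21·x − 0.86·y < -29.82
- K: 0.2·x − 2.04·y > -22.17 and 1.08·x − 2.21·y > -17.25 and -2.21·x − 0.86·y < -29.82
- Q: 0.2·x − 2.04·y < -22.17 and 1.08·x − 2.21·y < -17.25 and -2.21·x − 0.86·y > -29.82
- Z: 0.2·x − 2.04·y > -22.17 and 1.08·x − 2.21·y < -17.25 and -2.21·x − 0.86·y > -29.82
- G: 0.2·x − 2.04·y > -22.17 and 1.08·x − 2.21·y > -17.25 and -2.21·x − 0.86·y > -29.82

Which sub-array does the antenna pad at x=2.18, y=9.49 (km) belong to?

Z

0.2·2.18 − 2.04·9.49 = -18.924, which is > -22.17
1.08·2.18 − 2.21·9.49 = -18.618, which is < -17.25
-2.21·2.18 − 0.86·9.49 = -12.979, which is > -29.82
This sign pattern matches Z.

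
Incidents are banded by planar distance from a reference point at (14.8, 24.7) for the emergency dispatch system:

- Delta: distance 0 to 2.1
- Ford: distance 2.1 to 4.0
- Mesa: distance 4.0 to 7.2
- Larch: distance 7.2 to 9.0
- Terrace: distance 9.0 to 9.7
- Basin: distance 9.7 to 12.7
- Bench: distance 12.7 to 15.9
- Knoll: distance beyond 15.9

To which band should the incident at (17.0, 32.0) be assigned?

Distance = √((17.0−14.8)² + (32.0−24.7)²) = √(4.840 + 53.290) = 7.624.
7.2 ≤ 7.624 < 9.0 → Larch.

Larch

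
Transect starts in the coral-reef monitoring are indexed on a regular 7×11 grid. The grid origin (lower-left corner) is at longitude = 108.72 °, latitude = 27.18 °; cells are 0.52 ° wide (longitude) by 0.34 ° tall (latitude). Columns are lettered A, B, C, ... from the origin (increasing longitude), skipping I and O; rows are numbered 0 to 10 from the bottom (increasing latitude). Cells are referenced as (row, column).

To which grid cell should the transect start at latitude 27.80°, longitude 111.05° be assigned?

(1, E)

Column index: ⌊(111.05 − 108.72) / 0.52⌋ = ⌊4.481⌋ = 4 → column E
Row offset from origin: ⌊(27.80 − 27.18) / 0.34⌋ = ⌊1.824⌋ = 1 → row 1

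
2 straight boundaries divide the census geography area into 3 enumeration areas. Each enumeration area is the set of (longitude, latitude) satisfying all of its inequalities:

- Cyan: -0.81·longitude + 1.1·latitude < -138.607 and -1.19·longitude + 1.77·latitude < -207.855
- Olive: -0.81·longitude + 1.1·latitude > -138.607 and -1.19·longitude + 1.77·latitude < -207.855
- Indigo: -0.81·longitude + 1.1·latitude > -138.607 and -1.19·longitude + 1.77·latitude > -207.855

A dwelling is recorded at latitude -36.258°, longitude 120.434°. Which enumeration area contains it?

-0.81·120.434 + 1.1·-36.258 = -137.435, which is > -138.607
-1.19·120.434 + 1.77·-36.258 = -207.493, which is > -207.855
This sign pattern matches Indigo.

Indigo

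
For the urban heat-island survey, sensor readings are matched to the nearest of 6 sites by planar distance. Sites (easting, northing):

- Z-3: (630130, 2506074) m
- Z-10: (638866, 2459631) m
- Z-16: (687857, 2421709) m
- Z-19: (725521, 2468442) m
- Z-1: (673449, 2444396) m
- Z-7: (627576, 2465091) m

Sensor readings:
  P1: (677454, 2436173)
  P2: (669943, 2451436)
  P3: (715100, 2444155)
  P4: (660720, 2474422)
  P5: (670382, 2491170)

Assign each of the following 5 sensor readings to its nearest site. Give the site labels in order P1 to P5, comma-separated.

Z-1, Z-1, Z-19, Z-10, Z-3

P1 → Z-1 (d²=83657754.00)
P2 → Z-1 (d²=61853636.00)
P3 → Z-19 (d²=698455610.00)
P4 → Z-10 (d²=696370997.00)
P5 → Z-3 (d²=1842352720.00)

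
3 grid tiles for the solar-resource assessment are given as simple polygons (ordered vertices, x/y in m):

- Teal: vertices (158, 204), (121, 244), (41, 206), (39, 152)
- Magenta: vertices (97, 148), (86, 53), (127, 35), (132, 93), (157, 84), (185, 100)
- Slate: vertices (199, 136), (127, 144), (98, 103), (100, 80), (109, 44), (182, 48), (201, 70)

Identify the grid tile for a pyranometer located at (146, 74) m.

Cast a ray rightward from (146, 74). For each polygon, the edges (by vertex number in listed order) whose endpoints lie on opposite sides of y = 74, where each meets that height, and whether that is right or left of the point:
Teal: no edge straddles that height → 0 crossings.
Magenta: 1–2 at x≈88.4 (left), 3–4 at x≈130.4 (left) → 0 crossings.
Slate: 4–5 at x≈101.5 (left), 7–1 at x≈200.9 (right) → 1 crossing.
Only Slate has an odd count, so the point is inside Slate.

Slate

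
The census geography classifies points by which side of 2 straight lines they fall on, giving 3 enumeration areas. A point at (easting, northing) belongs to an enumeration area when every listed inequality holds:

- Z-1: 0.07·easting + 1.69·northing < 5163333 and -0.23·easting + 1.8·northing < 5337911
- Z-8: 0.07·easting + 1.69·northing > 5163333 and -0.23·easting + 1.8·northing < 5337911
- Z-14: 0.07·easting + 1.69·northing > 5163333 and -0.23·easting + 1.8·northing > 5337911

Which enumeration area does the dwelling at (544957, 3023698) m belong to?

0.07·544957 + 1.69·3023698 = 5148196.610, which is < 5163333
-0.23·544957 + 1.8·3023698 = 5317316.290, which is < 5337911
This sign pattern matches Z-1.

Z-1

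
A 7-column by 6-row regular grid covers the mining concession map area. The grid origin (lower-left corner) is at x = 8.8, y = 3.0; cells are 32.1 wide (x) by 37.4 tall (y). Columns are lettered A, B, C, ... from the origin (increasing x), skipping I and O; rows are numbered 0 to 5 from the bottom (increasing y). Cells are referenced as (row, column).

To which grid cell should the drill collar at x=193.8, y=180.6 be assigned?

Column index: ⌊(193.8 − 8.8) / 32.1⌋ = ⌊5.763⌋ = 5 → column F
Row offset from origin: ⌊(180.6 − 3.0) / 37.4⌋ = ⌊4.749⌋ = 4 → row 4

(4, F)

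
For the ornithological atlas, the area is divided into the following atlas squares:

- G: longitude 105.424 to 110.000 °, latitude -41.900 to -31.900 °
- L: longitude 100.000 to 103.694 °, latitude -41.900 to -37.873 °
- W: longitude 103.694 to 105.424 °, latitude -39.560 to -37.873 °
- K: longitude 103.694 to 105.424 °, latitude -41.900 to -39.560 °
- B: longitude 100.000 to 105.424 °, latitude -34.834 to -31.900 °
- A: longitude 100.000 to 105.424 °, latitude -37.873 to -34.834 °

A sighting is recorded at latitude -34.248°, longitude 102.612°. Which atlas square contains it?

The point has longitude = 102.612 and latitude = -34.248.
Only B satisfies 100.000 ≤ longitude ≤ 105.424 and -34.834 ≤ latitude ≤ -31.900.

B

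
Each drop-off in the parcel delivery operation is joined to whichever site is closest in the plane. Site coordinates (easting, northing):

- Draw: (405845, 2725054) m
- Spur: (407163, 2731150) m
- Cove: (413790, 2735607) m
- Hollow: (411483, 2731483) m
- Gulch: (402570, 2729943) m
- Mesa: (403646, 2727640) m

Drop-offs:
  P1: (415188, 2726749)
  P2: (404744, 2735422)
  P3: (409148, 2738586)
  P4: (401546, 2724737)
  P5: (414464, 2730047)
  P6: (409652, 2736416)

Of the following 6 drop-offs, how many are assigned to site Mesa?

P1 → Hollow
P2 → Spur
P3 → Cove
P4 → Mesa
P5 → Hollow
P6 → Cove
1 of the 6 goes to Mesa.

1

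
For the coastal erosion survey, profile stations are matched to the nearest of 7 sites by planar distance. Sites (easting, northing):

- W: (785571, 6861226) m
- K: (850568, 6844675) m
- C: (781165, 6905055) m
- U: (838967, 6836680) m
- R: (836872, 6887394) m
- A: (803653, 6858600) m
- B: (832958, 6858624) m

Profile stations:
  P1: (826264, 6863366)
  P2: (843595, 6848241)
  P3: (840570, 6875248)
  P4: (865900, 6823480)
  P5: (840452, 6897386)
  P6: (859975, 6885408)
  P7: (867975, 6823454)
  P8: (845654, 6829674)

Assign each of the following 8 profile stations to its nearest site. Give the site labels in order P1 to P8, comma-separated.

B, K, R, K, R, R, K, U

P1 → B (d²=67296200.00)
P2 → K (d²=61339085.00)
P3 → R (d²=161200520.00)
P4 → K (d²=684298249.00)
P5 → R (d²=112656464.00)
P6 → R (d²=537692805.00)
P7 → K (d²=753334490.00)
P8 → U (d²=93800005.00)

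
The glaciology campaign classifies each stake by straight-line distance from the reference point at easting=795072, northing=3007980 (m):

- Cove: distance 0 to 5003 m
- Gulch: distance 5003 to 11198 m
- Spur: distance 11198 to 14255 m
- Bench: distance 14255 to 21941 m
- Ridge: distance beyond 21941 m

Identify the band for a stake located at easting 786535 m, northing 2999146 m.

Distance = √((786535−795072)² + (2999146−3007980)²) = √(72880369.000 + 78039556.000) = 12284.947 m.
11198 ≤ 12284.947 < 14255 → Spur.

Spur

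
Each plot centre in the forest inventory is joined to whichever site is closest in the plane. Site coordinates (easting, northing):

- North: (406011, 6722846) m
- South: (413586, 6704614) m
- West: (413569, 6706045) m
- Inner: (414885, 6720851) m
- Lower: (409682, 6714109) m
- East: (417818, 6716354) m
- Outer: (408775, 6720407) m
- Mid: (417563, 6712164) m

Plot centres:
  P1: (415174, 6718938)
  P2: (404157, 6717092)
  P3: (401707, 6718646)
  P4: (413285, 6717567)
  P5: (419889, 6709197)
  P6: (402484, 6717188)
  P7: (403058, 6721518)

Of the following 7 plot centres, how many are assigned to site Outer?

P1 → Inner
P2 → Outer
P3 → North
P4 → Inner
P5 → Mid
P6 → North
P7 → North
1 of the 7 goes to Outer.

1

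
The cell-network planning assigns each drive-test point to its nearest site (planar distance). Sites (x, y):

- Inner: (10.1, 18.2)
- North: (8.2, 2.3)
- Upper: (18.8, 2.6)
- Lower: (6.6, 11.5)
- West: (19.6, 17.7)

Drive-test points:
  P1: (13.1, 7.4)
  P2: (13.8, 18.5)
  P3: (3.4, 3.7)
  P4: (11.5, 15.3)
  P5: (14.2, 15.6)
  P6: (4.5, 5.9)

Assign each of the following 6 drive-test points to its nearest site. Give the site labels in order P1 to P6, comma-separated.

P1 → North (d²=50.02)
P2 → Inner (d²=13.78)
P3 → North (d²=25.00)
P4 → Inner (d²=10.37)
P5 → Inner (d²=23.57)
P6 → North (d²=26.65)

North, Inner, North, Inner, Inner, North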